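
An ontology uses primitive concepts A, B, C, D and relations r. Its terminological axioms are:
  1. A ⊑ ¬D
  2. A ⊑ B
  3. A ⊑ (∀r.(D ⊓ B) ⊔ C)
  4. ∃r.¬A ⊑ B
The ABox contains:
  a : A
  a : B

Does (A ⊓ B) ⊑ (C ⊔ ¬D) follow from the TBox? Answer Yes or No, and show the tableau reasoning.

1. (A ⊓ B) ⊑ (C ⊔ ¬D)  ⇔  ((A ⊓ B) ⊓ (¬C ⊓ D)) unsat w.r.t. T
   all branches close; clash {D, ¬D} at x₀
2. Hence (A ⊓ B) ⊑ (C ⊔ ¬D): entailed.

Yes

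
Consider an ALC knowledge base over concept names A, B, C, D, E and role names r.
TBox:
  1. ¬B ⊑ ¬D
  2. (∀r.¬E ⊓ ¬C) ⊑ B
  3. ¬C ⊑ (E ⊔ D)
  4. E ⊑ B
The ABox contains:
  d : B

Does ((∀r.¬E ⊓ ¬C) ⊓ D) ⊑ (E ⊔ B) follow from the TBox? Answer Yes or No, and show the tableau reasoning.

Yes

1. ((∀r.¬E ⊓ ¬C) ⊓ D) ⊑ (E ⊔ B)  ⇔  (((∀r.¬E ⊓ ¬C) ⊓ D) ⊓ (¬E ⊓ ¬B)) unsat w.r.t. T
   all branches close; clash {D, ¬D} at x₀
2. Hence ((∀r.¬E ⊓ ¬C) ⊓ D) ⊑ (E ⊔ B): entailed.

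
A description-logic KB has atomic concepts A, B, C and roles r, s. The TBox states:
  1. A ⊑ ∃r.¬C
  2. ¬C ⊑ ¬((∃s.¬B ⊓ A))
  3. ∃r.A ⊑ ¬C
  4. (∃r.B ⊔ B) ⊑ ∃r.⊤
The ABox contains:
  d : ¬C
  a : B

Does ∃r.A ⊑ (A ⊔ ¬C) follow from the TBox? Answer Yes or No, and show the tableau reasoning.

1. ∃r.A ⊑ (A ⊔ ¬C)  ⇔  (∃r.A ⊓ (¬A ⊓ C)) unsat w.r.t. T
   all branches close; clash {C, ¬C} at x₀
2. Hence ∃r.A ⊑ (A ⊔ ¬C): entailed.

Yes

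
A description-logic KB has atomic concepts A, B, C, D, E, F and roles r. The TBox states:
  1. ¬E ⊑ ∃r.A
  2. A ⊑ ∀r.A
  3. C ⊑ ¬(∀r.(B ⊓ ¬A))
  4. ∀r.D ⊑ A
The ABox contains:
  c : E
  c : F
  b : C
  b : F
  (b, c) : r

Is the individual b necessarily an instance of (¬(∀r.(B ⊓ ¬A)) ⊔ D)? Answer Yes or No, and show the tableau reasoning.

Yes

1. b : (¬(∀r.(B ⊓ ¬A)) ⊔ D)?  L(b) = {C, F} ∪ {(∀r.(B ⊓ ¬A) ⊓ ¬D)}
   clash {A, ¬A} at c — b ∈ (¬(∀r.(B ⊓ ¬A)) ⊔ D)
2. Hence b : (¬(∀r.(B ⊓ ¬A)) ⊔ D): entailed.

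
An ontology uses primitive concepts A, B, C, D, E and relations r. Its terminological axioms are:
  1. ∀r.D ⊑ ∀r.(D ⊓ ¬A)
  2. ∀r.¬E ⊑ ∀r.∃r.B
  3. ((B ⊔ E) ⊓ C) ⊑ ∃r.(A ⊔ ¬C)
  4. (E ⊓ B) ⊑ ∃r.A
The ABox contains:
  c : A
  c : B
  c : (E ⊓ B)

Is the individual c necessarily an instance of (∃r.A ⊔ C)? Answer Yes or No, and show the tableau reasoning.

Yes

1. c : (∃r.A ⊔ C)?  L(c) = {A, B, (E ⊓ B)} ∪ {(∀r.¬A ⊓ ¬C)}
   clash {A, ¬A} at an ∃-successor — c ∈ (∃r.A ⊔ C)
2. Hence c : (∃r.A ⊔ C): entailed.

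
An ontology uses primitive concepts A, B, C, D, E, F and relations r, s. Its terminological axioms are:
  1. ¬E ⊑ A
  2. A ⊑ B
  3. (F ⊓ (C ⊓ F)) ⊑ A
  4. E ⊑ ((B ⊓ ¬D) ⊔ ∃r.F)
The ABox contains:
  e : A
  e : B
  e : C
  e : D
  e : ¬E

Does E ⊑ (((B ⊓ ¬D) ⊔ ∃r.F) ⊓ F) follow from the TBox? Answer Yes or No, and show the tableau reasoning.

1. E ⊑ (((B ⊓ ¬D) ⊔ ∃r.F) ⊓ F)  ⇔  (E ⊓ (((¬B ⊔ D) ⊓ ∀r.¬F) ⊔ ¬F)) unsat w.r.t. T
   apply at x₀: E⊑((B ⊓ ¬D) ⊔ ∃r.F)
   open: L(x₀) ⊇ {B, E, ¬A, ¬D, ¬F}
2. Hence E ⊑ (((B ⊓ ¬D) ⊔ ∃r.F) ⊓ F): not entailed.

No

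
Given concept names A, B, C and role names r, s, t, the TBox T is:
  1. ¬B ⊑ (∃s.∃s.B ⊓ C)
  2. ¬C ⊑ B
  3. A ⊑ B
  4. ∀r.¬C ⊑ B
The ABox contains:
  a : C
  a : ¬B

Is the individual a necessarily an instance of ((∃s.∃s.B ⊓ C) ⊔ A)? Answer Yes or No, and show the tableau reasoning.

1. a : ((∃s.∃s.B ⊓ C) ⊔ A)?  L(a) = {C, ¬B} ∪ {((∀s.∀s.¬B ⊔ ¬C) ⊓ ¬A)}
   clash {B, ¬B} at a — a ∈ ((∃s.∃s.B ⊓ C) ⊔ A)
2. Hence a : ((∃s.∃s.B ⊓ C) ⊔ A): entailed.

Yes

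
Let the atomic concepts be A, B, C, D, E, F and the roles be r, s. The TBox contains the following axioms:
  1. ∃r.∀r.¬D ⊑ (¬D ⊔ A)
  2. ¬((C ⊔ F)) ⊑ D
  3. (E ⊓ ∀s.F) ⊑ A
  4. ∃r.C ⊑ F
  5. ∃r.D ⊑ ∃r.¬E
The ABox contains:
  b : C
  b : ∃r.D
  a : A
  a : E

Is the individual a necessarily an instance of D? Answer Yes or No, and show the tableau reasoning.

No

1. a : D?  L(a) = {A, E} ∪ {¬D}
   open: L(a) ⊇ {A, C, E, ¬D, ∀r.¬C, …} — a ∉ D possible
2. Hence a : D: not entailed.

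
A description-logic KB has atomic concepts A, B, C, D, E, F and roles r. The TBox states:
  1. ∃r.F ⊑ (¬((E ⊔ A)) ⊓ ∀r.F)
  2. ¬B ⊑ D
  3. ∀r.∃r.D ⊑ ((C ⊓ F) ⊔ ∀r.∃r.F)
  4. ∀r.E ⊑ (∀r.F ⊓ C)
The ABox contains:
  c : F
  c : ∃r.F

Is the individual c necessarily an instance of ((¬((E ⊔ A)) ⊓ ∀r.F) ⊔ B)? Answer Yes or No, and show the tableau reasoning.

Yes

1. c : ((¬((E ⊔ A)) ⊓ ∀r.F) ⊔ B)?  L(c) = {F, ∃r.F} ∪ {(((E ⊔ A) ⊔ ∃r.¬F) ⊓ ¬B)}
   clash {F, ¬F} at an ∃-successor — c ∈ ((¬((E ⊔ A)) ⊓ ∀r.F) ⊔ B)
2. Hence c : ((¬((E ⊔ A)) ⊓ ∀r.F) ⊔ B): entailed.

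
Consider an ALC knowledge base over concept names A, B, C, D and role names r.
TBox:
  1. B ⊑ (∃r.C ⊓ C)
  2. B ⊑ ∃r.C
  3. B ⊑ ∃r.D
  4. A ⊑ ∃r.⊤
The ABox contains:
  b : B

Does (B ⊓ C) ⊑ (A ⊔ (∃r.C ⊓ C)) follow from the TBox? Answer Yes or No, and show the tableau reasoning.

1. (B ⊓ C) ⊑ (A ⊔ (∃r.C ⊓ C))  ⇔  ((B ⊓ C) ⊓ (¬A ⊓ (∀r.¬C ⊔ ¬C))) unsat w.r.t. T
   all branches close; clash {C, ¬C} at x₀
2. Hence (B ⊓ C) ⊑ (A ⊔ (∃r.C ⊓ C)): entailed.

Yes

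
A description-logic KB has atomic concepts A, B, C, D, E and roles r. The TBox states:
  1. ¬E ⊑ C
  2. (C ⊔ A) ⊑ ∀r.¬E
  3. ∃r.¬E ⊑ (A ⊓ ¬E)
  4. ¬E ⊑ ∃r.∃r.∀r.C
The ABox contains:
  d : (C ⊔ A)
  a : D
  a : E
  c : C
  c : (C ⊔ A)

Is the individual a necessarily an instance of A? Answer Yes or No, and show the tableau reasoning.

1. a : A?  L(a) = {D, E} ∪ {¬A}
   open: L(a) ⊇ {D, E, ¬A, ¬C, ∀r.E} — a ∉ A possible
2. Hence a : A: not entailed.

No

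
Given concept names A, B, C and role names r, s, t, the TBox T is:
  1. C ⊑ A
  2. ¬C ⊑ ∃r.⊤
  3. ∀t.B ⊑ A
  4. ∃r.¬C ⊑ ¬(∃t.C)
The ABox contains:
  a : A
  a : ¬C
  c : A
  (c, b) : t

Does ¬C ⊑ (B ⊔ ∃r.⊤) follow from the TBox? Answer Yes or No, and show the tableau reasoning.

Yes

1. ¬C ⊑ (B ⊔ ∃r.⊤)  ⇔  (¬C ⊓ (¬B ⊓ ∀r.⊥)) unsat w.r.t. T
   all branches close; clash ⊥ at an ∃-successor
2. Hence ¬C ⊑ (B ⊔ ∃r.⊤): entailed.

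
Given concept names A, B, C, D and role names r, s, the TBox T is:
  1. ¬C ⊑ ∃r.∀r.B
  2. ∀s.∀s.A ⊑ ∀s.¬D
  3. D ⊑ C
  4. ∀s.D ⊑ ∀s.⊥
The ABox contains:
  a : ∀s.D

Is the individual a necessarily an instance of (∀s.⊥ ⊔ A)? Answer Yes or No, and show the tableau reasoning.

Yes

1. a : (∀s.⊥ ⊔ A)?  L(a) = {∀s.D} ∪ {(∃s.⊤ ⊓ ¬A)}
   clash ⊥ at an ∃-successor — a ∈ (∀s.⊥ ⊔ A)
2. Hence a : (∀s.⊥ ⊔ A): entailed.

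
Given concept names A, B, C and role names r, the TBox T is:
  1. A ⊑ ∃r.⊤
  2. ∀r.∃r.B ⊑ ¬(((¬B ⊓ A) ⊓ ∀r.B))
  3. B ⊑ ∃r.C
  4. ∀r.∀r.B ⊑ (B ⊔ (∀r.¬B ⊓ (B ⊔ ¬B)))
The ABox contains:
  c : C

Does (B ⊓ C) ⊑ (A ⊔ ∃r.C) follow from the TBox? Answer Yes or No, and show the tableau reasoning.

1. (B ⊓ C) ⊑ (A ⊔ ∃r.C)  ⇔  ((B ⊓ C) ⊓ (¬A ⊓ ∀r.¬C)) unsat w.r.t. T
   all branches close; clash {C, ¬C} at an ∃-successor
2. Hence (B ⊓ C) ⊑ (A ⊔ ∃r.C): entailed.

Yes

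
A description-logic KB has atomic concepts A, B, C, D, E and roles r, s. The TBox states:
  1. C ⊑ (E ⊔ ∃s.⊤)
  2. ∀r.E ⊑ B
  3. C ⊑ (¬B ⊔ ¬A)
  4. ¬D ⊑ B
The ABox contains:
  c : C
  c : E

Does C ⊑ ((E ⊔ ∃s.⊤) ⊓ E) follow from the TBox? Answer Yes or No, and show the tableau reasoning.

1. C ⊑ ((E ⊔ ∃s.⊤) ⊓ E)  ⇔  (C ⊓ ((¬E ⊓ ∀s.⊥) ⊔ ¬E)) unsat w.r.t. T
   apply at x₀: C⊑(E ⊔ ∃s.⊤); C⊑(¬B ⊔ ¬A)
   open: L(x₀) ⊇ {C, D, ¬B, ¬E, ∃r.¬E, …} (+ ∃-successors)
2. Hence C ⊑ ((E ⊔ ∃s.⊤) ⊓ E): not entailed.

No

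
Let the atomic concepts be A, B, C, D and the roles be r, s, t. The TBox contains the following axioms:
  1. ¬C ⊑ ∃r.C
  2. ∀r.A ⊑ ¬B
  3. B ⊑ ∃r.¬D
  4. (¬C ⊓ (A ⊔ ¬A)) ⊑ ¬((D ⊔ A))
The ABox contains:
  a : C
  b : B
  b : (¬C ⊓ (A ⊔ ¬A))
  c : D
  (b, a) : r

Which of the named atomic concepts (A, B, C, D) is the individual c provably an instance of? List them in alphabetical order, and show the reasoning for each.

{C, D}

1. c : A?  L(c) = {D} ∪ {¬A}
   open: L(c) ⊇ {C, D, ¬A, ¬B} — c ∉ A possible
2. c : B?  L(c) = {D} ∪ {¬B}
   open: L(c) ⊇ {C, D, ¬B} — c ∉ B possible
3. c : C?  L(c) = {D} ∪ {¬C}
   clash {D, ¬D} at c — c ∈ C
4. c : D?  L(c) = {D} ∪ {¬D}
   clash {D, ¬D} at c — c ∈ D
5. Entailed for c: {C, D}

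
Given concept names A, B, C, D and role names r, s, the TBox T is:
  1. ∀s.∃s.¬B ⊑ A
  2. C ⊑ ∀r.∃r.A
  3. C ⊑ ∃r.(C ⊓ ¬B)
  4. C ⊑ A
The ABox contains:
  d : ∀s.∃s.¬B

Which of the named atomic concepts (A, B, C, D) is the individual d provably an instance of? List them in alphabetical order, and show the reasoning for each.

1. d : A?  L(d) = {∀s.∃s.¬B} ∪ {¬A}
   clash {A, ¬A} at d — d ∈ A
2. d : B?  L(d) = {∀s.∃s.¬B} ∪ {¬B}
   apply at d: ∀s.∃s.¬B⊑A
   open: L(d) ⊇ {A, ¬B, ¬C, ∀s.∃s.¬B} — d ∉ B possible
3. d : C?  L(d) = {∀s.∃s.¬B} ∪ {¬C}
   apply at d: ∀s.∃s.¬B⊑A
   open: L(d) ⊇ {A, ¬C, ∀s.∃s.¬B} — d ∉ C possible
4. d : D?  L(d) = {∀s.∃s.¬B} ∪ {¬D}
   apply at d: ∀s.∃s.¬B⊑A
   open: L(d) ⊇ {A, ¬C, ¬D, ∀s.∃s.¬B} — d ∉ D possible
5. Entailed for d: {A}

{A}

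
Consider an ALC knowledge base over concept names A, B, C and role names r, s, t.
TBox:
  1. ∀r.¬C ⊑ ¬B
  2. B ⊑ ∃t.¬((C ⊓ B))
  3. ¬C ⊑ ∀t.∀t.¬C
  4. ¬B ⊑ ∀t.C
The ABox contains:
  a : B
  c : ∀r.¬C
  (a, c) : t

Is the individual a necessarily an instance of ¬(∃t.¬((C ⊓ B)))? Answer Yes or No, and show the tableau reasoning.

No

1. a : ¬(∃t.¬((C ⊓ B)))?  L(a) = {B} ∪ {∃t.(¬C ⊔ ¬B)}
   open: L(a) ⊇ {B, C, ∃r.C, ∃t.(¬C ⊔ ¬B)} (+ ∃-successors) — a ∉ ¬(∃t.¬((C ⊓ B))) possible
2. Hence a : ¬(∃t.¬((C ⊓ B))): not entailed.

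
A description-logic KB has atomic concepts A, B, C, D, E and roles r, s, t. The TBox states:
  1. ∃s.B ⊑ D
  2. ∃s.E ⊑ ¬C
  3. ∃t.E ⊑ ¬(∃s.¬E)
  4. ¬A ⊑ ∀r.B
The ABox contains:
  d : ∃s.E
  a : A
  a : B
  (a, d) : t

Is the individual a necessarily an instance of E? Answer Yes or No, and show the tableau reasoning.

No

1. a : E?  L(a) = {A, B} ∪ {¬E}
   open: L(a) ⊇ {A, B, ¬E, ∀s.¬B, ∀s.¬E, …} — a ∉ E possible
2. Hence a : E: not entailed.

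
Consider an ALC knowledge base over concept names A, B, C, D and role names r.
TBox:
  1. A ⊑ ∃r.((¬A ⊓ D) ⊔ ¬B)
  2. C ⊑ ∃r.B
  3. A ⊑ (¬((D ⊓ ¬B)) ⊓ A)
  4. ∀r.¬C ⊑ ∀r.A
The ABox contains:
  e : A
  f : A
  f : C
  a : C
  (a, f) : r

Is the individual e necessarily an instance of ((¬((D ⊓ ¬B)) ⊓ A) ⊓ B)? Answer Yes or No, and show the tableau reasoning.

1. e : ((¬((D ⊓ ¬B)) ⊓ A) ⊓ B)?  L(e) = {A} ∪ {(((D ⊓ ¬B) ⊔ ¬A) ⊔ ¬B)}
   apply at e: A⊑∃r.((¬A ⊓ D) ⊔ ¬B); A⊑(¬((D ⊓ ¬B)) ⊓ A)
   open: L(e) ⊇ {A, ¬B, ¬C, ¬D, ∃r.((¬A ⊓ D) ⊔ ¬B), …} (+ ∃-successors) — e ∉ ((¬((D ⊓ ¬B)) ⊓ A) ⊓ B) possible
2. Hence e : ((¬((D ⊓ ¬B)) ⊓ A) ⊓ B): not entailed.

No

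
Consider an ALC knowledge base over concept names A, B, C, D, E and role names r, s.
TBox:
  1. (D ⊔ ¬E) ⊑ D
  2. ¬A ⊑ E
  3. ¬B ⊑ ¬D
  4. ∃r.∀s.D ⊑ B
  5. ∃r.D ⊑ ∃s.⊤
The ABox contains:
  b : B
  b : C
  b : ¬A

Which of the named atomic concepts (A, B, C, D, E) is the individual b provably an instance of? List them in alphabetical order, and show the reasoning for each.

1. b : A?  L(b) = {B, C, ¬A} ∪ {¬A}
   apply at b: ¬A⊑E
   open: L(b) ⊇ {B, C, E, ¬A, ¬D, …} — b ∉ A possible
2. b : B?  L(b) = {B, C, ¬A} ∪ {¬B}
   clash {B, ¬B} at b — b ∈ B
3. b : C?  L(b) = {B, C, ¬A} ∪ {¬C}
   clash {C, ¬C} at b — b ∈ C
4. b : D?  L(b) = {B, C, ¬A} ∪ {¬D}
   apply at b: ¬A⊑E
   open: L(b) ⊇ {B, C, E, ¬A, ¬D, …} — b ∉ D possible
5. b : E?  L(b) = {B, C, ¬A} ∪ {¬E}
   clash {E, ¬E} at b — b ∈ E
6. Entailed for b: {B, C, E}

{B, C, E}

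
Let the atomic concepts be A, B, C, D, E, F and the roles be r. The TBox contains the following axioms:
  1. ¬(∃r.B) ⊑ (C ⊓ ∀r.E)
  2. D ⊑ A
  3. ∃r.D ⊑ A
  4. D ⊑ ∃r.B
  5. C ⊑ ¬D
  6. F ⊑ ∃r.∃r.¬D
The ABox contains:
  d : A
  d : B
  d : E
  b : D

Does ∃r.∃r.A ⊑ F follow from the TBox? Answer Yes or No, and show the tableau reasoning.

No

1. ∃r.∃r.A ⊑ F  ⇔  (∃r.∃r.A ⊓ ¬F) unsat w.r.t. T
   open: L(x₀) ⊇ {¬C, ¬D, ¬F, ∀r.¬D, ∃r.B, …} (+ ∃-successors)
2. Hence ∃r.∃r.A ⊑ F: not entailed.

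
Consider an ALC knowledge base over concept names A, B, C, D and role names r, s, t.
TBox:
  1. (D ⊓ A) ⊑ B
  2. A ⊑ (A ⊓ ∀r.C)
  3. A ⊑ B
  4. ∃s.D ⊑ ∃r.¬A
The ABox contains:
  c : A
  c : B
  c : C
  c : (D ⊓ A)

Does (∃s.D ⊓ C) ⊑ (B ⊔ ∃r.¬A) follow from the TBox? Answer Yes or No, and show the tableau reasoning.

1. (∃s.D ⊓ C) ⊑ (B ⊔ ∃r.¬A)  ⇔  ((∃s.D ⊓ C) ⊓ (¬B ⊓ ∀r.A)) unsat w.r.t. T
   all branches close; clash {B, ¬B} at x₀
2. Hence (∃s.D ⊓ C) ⊑ (B ⊔ ∃r.¬A): entailed.

Yes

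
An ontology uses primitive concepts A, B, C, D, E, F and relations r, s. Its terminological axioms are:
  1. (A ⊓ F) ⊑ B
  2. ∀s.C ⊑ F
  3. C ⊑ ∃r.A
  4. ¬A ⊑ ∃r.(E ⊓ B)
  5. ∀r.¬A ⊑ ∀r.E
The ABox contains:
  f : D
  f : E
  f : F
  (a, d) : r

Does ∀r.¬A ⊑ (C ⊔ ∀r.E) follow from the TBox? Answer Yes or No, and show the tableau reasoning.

Yes

1. ∀r.¬A ⊑ (C ⊔ ∀r.E)  ⇔  (∀r.¬A ⊓ (¬C ⊓ ∃r.¬E)) unsat w.r.t. T
   all branches close; clash {E, ¬E} at an ∃-successor
2. Hence ∀r.¬A ⊑ (C ⊔ ∀r.E): entailed.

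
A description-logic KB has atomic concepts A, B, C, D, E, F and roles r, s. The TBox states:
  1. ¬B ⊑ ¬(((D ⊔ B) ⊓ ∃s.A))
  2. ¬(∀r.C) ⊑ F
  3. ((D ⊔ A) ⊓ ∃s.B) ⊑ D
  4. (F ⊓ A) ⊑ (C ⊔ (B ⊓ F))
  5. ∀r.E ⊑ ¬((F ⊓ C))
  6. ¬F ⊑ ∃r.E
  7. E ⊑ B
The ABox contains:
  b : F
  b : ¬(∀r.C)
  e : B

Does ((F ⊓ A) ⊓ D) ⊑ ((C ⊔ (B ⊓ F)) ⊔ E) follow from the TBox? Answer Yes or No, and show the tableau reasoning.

1. ((F ⊓ A) ⊓ D) ⊑ ((C ⊔ (B ⊓ F)) ⊔ E)  ⇔  (((F ⊓ A) ⊓ D) ⊓ ((¬C ⊓ (¬B ⊔ ¬F)) ⊓ ¬E)) unsat w.r.t. T
   all branches close; clash {F, ¬F} at x₀
2. Hence ((F ⊓ A) ⊓ D) ⊑ ((C ⊔ (B ⊓ F)) ⊔ E): entailed.

Yes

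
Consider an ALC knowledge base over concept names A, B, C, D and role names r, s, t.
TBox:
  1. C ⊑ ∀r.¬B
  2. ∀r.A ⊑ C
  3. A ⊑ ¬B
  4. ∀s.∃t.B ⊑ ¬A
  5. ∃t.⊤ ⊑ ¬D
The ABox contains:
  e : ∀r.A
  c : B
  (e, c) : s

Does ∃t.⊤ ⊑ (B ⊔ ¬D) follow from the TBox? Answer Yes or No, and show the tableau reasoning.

1. ∃t.⊤ ⊑ (B ⊔ ¬D)  ⇔  (∃t.⊤ ⊓ (¬B ⊓ D)) unsat w.r.t. T
   all branches close; clash {D, ¬D} at x₀
2. Hence ∃t.⊤ ⊑ (B ⊔ ¬D): entailed.

Yes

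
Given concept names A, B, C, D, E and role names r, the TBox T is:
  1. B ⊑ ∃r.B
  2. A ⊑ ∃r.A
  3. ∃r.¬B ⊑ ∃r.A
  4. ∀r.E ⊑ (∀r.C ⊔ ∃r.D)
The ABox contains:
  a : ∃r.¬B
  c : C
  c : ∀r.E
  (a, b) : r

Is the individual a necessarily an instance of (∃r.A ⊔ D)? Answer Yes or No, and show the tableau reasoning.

1. a : (∃r.A ⊔ D)?  L(a) = {∃r.¬B} ∪ {(∀r.¬A ⊓ ¬D)}
   clash {A, ¬A} at an ∃-successor — a ∈ (∃r.A ⊔ D)
2. Hence a : (∃r.A ⊔ D): entailed.

Yes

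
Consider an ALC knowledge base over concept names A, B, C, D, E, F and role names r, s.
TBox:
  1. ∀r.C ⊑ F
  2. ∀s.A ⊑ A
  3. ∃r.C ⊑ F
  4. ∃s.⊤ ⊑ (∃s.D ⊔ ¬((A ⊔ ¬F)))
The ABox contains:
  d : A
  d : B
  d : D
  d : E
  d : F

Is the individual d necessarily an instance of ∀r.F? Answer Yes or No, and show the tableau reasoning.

1. d : ∀r.F?  L(d) = {A, B, D, E, F} ∪ {∃r.¬F}
   open: L(d) ⊇ {A, B, D, E, F, …} (+ ∃-successors) — d ∉ ∀r.F possible
2. Hence d : ∀r.F: not entailed.

No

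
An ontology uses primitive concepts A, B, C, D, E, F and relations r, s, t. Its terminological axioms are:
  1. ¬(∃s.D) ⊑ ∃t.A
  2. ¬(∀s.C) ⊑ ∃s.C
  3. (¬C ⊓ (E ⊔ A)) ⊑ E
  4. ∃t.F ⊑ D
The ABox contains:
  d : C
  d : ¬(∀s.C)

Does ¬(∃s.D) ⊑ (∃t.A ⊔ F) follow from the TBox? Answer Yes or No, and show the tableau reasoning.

1. ¬(∃s.D) ⊑ (∃t.A ⊔ F)  ⇔  (∀s.¬D ⊓ (∀t.¬A ⊓ ¬F)) unsat w.r.t. T
   all branches close; clash {A, ¬A} at an ∃-successor
2. Hence ¬(∃s.D) ⊑ (∃t.A ⊔ F): entailed.

Yes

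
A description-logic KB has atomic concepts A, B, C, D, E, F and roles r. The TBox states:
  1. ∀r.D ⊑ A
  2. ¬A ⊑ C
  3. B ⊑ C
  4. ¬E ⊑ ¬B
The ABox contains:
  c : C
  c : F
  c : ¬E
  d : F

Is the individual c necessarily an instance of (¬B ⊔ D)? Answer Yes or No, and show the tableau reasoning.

1. c : (¬B ⊔ D)?  L(c) = {C, F, ¬E} ∪ {(B ⊓ ¬D)}
   clash {B, ¬B} at c — c ∈ (¬B ⊔ D)
2. Hence c : (¬B ⊔ D): entailed.

Yes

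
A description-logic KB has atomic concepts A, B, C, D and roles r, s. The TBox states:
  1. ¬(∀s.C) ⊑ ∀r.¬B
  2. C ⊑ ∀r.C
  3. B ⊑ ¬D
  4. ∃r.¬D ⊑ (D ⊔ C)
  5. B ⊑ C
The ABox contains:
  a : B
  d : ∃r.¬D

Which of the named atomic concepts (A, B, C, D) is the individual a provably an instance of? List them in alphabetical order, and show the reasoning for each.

{B, C}

1. a : A?  L(a) = {B} ∪ {¬A}
   apply at a: B⊑¬D; B⊑C
   open: L(a) ⊇ {B, C, ¬A, ¬D, ∀r.C, …} — a ∉ A possible
2. a : B?  L(a) = {B} ∪ {¬B}
   clash {B, ¬B} at a — a ∈ B
3. a : C?  L(a) = {B} ∪ {¬C}
   clash {C, ¬C} at a — a ∈ C
4. a : D?  L(a) = {B} ∪ {¬D}
   apply at a: B⊑C
   open: L(a) ⊇ {B, C, ¬D, ∀r.C, ∀r.D, …} — a ∉ D possible
5. Entailed for a: {B, C}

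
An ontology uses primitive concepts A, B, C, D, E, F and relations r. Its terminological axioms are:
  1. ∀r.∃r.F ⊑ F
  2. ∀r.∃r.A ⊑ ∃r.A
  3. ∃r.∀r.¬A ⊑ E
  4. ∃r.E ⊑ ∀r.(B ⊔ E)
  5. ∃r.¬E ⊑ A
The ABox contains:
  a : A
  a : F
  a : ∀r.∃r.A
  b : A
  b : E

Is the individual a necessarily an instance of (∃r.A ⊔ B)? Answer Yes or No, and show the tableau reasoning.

Yes

1. a : (∃r.A ⊔ B)?  L(a) = {A, F, ∀r.∃r.A} ∪ {(∀r.¬A ⊓ ¬B)}
   clash {A, ¬A} at an ∃-successor — a ∈ (∃r.A ⊔ B)
2. Hence a : (∃r.A ⊔ B): entailed.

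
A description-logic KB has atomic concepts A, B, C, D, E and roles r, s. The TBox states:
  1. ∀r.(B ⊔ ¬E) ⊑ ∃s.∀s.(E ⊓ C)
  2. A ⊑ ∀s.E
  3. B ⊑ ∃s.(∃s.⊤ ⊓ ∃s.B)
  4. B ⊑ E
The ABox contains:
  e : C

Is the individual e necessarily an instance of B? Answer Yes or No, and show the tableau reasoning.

No

1. e : B?  L(e) = {C} ∪ {¬B}
   open: L(e) ⊇ {C, ¬A, ¬B, ∃r.(¬B ⊓ E)} (+ ∃-successors) — e ∉ B possible
2. Hence e : B: not entailed.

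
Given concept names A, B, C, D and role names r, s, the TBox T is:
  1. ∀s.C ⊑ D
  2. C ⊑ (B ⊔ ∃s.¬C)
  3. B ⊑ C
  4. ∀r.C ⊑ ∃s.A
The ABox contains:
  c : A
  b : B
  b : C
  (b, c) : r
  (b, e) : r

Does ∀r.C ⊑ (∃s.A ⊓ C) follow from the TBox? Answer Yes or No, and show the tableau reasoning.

1. ∀r.C ⊑ (∃s.A ⊓ C)  ⇔  (∀r.C ⊓ (∀s.¬A ⊔ ¬C)) unsat w.r.t. T
   apply at x₀: ∀r.C⊑∃s.A
   open: L(x₀) ⊇ {¬B, ¬C, ∀r.C, ∃s.A, ∃s.¬C} (+ ∃-successors)
2. Hence ∀r.C ⊑ (∃s.A ⊓ C): not entailed.

No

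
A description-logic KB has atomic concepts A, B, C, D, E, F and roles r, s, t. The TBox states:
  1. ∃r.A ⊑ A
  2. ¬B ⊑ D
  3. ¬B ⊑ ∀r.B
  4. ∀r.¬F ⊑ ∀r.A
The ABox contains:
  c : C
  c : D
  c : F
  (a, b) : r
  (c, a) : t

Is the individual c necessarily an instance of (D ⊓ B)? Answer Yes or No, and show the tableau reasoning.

No

1. c : (D ⊓ B)?  L(c) = {C, D, F} ∪ {(¬D ⊔ ¬B)}
   open: L(c) ⊇ {C, D, F, ¬B, ∀r.B, …} (+ ∃-successors) — c ∉ (D ⊓ B) possible
2. Hence c : (D ⊓ B): not entailed.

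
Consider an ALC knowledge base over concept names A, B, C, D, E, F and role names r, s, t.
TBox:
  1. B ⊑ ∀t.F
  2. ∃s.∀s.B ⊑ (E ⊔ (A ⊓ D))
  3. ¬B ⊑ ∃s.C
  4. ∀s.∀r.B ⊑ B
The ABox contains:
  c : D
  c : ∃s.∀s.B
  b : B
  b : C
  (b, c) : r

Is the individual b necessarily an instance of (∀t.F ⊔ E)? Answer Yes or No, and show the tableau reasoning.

Yes

1. b : (∀t.F ⊔ E)?  L(b) = {B, C} ∪ {(∃t.¬F ⊓ ¬E)}
   clash {F, ¬F} at an ∃-successor — b ∈ (∀t.F ⊔ E)
2. Hence b : (∀t.F ⊔ E): entailed.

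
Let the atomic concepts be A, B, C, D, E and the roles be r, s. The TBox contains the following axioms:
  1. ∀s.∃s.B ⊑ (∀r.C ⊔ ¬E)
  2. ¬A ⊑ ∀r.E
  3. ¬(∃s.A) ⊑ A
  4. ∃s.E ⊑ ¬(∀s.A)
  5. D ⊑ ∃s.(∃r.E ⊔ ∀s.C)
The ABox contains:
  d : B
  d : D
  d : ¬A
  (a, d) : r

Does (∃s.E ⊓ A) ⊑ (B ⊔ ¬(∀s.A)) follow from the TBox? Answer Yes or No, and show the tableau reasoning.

Yes

1. (∃s.E ⊓ A) ⊑ (B ⊔ ¬(∀s.A))  ⇔  ((∃s.E ⊓ A) ⊓ (¬B ⊓ ∀s.A)) unsat w.r.t. T
   all branches close; clash {A, ¬A} at an ∃-successor
2. Hence (∃s.E ⊓ A) ⊑ (B ⊔ ¬(∀s.A)): entailed.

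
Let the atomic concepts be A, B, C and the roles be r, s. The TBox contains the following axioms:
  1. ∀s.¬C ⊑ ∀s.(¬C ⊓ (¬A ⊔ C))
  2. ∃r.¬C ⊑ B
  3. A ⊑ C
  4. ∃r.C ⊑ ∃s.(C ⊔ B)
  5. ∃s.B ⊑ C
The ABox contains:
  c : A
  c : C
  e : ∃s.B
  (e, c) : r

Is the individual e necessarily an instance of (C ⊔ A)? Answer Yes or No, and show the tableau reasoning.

1. e : (C ⊔ A)?  L(e) = {∃s.B} ∪ {(¬C ⊓ ¬A)}
   clash {C, ¬C} at e — e ∈ (C ⊔ A)
2. Hence e : (C ⊔ A): entailed.

Yes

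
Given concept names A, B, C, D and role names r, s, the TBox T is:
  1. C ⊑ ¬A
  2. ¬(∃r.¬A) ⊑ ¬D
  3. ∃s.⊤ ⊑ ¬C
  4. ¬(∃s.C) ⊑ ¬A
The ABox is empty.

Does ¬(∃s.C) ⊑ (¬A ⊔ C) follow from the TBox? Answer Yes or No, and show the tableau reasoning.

1. ¬(∃s.C) ⊑ (¬A ⊔ C)  ⇔  (∀s.¬C ⊓ (A ⊓ ¬C)) unsat w.r.t. T
   all branches close; clash {A, ¬A} at x₀
2. Hence ¬(∃s.C) ⊑ (¬A ⊔ C): entailed.

Yes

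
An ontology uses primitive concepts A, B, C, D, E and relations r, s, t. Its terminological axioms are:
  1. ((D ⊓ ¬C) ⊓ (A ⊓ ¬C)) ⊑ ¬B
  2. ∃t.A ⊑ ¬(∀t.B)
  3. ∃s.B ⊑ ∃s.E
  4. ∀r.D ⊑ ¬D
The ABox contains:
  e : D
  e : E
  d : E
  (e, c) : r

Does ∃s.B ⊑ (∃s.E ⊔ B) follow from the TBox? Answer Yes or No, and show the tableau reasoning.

Yes

1. ∃s.B ⊑ (∃s.E ⊔ B)  ⇔  (∃s.B ⊓ (∀s.¬E ⊓ ¬B)) unsat w.r.t. T
   all branches close; clash {E, ¬E} at an ∃-successor
2. Hence ∃s.B ⊑ (∃s.E ⊔ B): entailed.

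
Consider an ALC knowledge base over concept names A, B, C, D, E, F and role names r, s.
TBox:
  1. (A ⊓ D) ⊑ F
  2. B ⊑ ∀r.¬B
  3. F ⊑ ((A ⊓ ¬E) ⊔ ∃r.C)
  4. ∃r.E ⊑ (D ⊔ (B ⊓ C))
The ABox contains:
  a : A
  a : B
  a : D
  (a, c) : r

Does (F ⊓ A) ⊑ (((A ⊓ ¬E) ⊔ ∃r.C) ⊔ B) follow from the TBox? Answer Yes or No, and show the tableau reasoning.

1. (F ⊓ A) ⊑ (((A ⊓ ¬E) ⊔ ∃r.C) ⊔ B)  ⇔  ((F ⊓ A) ⊓ (((¬A ⊔ E) ⊓ ∀r.¬C) ⊓ ¬B)) unsat w.r.t. T
   all branches close; clash {B, ¬B} at x₀
2. Hence (F ⊓ A) ⊑ (((A ⊓ ¬E) ⊔ ∃r.C) ⊔ B): entailed.

Yes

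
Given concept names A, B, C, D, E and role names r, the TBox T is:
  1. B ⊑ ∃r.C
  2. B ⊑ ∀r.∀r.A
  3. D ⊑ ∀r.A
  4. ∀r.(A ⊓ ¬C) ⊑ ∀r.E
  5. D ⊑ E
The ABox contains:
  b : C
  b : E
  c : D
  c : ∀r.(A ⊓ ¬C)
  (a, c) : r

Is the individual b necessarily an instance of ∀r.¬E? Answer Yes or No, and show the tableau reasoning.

1. b : ∀r.¬E?  L(b) = {C, E} ∪ {∃r.E}
   open: L(b) ⊇ {C, E, ¬B, ¬D, ∃r.(¬A ⊔ C), …} (+ ∃-successors) — b ∉ ∀r.¬E possible
2. Hence b : ∀r.¬E: not entailed.

No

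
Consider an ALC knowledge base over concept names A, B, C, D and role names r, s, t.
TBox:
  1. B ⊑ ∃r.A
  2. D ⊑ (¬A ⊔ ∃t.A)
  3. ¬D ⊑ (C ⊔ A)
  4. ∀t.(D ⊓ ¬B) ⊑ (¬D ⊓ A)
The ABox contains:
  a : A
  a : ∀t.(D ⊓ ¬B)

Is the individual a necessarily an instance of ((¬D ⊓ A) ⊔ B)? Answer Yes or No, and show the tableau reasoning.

1. a : ((¬D ⊓ A) ⊔ B)?  L(a) = {A, ∀t.(D ⊓ ¬B)} ∪ {((D ⊔ ¬A) ⊓ ¬B)}
   clash {A, ¬A} at a — a ∈ ((¬D ⊓ A) ⊔ B)
2. Hence a : ((¬D ⊓ A) ⊔ B): entailed.

Yes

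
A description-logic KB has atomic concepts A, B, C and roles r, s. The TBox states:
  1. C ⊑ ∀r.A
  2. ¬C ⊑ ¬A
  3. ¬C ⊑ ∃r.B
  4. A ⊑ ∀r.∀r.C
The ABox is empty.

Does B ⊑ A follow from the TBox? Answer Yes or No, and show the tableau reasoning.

1. B ⊑ A  ⇔  (B ⊓ ¬A) unsat w.r.t. T
   open: L(x₀) ⊇ {B, C, ¬A, ∀r.A}
2. Hence B ⊑ A: not entailed.

No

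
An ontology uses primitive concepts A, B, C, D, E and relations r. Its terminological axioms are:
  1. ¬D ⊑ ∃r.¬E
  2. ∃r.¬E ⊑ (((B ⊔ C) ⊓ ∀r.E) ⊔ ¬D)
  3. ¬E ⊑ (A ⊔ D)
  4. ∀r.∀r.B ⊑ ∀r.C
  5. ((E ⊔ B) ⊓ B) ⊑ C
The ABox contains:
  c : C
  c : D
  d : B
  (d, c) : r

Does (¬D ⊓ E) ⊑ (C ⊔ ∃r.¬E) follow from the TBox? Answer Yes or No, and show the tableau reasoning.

1. (¬D ⊓ E) ⊑ (C ⊔ ∃r.¬E)  ⇔  ((¬D ⊓ E) ⊓ (¬C ⊓ ∀r.E)) unsat w.r.t. T
   all branches close; clash {C, ¬C} at x₀
2. Hence (¬D ⊓ E) ⊑ (C ⊔ ∃r.¬E): entailed.

Yes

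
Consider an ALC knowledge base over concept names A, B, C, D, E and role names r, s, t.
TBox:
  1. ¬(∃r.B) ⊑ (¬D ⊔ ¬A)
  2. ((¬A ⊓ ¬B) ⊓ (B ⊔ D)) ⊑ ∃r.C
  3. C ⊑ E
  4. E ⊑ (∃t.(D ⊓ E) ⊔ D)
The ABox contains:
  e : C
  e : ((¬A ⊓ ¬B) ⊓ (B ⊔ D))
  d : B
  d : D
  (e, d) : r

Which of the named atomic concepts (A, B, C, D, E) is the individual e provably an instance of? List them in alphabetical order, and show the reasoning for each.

1. e : A?  L(e) = {C, ((¬A ⊓ ¬B) ⊓ (B ⊔ D))} ∪ {¬A}
   apply at e: ((¬A ⊓ ¬B) ⊓ (B ⊔ D))⊑∃r.C; C⊑E
   open: L(e) ⊇ {C, D, E, ¬A, ¬B, …} (+ ∃-successors) — e ∉ A possible
2. e : B?  L(e) = {C, ((¬A ⊓ ¬B) ⊓ (B ⊔ D))} ∪ {¬B}
   apply at e: ((¬A ⊓ ¬B) ⊓ (B ⊔ D))⊑∃r.C; C⊑E
   open: L(e) ⊇ {C, D, E, ¬A, ¬B, …} (+ ∃-successors) — e ∉ B possible
3. e : C?  L(e) = {C, ((¬A ⊓ ¬B) ⊓ (B ⊔ D))} ∪ {¬C}
   clash {C, ¬C} at e — e ∈ C
4. e : D?  L(e) = {C, ((¬A ⊓ ¬B) ⊓ (B ⊔ D))} ∪ {¬D}
   clash {D, ¬D} at e — e ∈ D
5. e : E?  L(e) = {C, ((¬A ⊓ ¬B) ⊓ (B ⊔ D))} ∪ {¬E}
   clash {E, ¬E} at e — e ∈ E
6. Entailed for e: {C, D, E}

{C, D, E}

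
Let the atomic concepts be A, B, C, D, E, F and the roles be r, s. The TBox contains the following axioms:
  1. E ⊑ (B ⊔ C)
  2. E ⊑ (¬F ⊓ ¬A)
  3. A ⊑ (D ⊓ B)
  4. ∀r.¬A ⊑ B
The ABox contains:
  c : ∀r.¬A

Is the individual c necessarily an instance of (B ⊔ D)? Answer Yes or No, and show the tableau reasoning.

Yes

1. c : (B ⊔ D)?  L(c) = {∀r.¬A} ∪ {(¬B ⊓ ¬D)}
   clash {B, ¬B} at c — c ∈ (B ⊔ D)
2. Hence c : (B ⊔ D): entailed.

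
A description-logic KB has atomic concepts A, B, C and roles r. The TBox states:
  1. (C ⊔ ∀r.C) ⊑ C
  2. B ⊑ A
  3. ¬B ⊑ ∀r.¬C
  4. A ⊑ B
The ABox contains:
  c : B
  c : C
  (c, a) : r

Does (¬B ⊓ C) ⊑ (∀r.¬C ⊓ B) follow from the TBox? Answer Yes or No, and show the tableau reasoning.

No

1. (¬B ⊓ C) ⊑ (∀r.¬C ⊓ B)  ⇔  ((¬B ⊓ C) ⊓ (∃r.C ⊔ ¬B)) unsat w.r.t. T
   apply at x₀: ¬B⊑∀r.¬C
   open: L(x₀) ⊇ {C, ¬A, ¬B, ∀r.¬C}
2. Hence (¬B ⊓ C) ⊑ (∀r.¬C ⊓ B): not entailed.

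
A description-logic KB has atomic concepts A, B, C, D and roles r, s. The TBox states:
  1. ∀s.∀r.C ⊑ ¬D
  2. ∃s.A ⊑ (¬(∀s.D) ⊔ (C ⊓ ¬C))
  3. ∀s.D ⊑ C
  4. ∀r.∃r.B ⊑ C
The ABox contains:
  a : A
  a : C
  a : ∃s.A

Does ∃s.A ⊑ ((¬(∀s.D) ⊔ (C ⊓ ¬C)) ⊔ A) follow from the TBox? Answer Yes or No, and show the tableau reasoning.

Yes

1. ∃s.A ⊑ ((¬(∀s.D) ⊔ (C ⊓ ¬C)) ⊔ A)  ⇔  (∃s.A ⊓ ((∀s.D ⊓ (¬C ⊔ C)) ⊓ ¬A)) unsat w.r.t. T
   all branches close; clash {C, ¬C} at x₀
2. Hence ∃s.A ⊑ ((¬(∀s.D) ⊔ (C ⊓ ¬C)) ⊔ A): entailed.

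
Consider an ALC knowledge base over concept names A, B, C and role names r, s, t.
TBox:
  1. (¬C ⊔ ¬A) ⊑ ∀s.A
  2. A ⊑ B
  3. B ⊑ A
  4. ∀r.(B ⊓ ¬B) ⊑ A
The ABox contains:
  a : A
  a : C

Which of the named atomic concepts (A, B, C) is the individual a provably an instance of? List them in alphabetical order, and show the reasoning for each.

{A, B, C}

1. a : A?  L(a) = {A, C} ∪ {¬A}
   clash {A, ¬A} at a — a ∈ A
2. a : B?  L(a) = {A, C} ∪ {¬B}
   clash {B, ¬B} at a — a ∈ B
3. a : C?  L(a) = {A, C} ∪ {¬C}
   clash {C, ¬C} at a — a ∈ C
4. Entailed for a: {A, B, C}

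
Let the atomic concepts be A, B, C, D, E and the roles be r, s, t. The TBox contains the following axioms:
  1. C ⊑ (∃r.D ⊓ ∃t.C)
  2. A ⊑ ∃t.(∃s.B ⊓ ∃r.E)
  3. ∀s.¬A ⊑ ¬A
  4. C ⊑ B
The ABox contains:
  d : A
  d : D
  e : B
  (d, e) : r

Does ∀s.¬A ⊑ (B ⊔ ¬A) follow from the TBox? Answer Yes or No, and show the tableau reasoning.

Yes

1. ∀s.¬A ⊑ (B ⊔ ¬A)  ⇔  (∀s.¬A ⊓ (¬B ⊓ A)) unsat w.r.t. T
   all branches close; clash {B, ¬B} at x₀
2. Hence ∀s.¬A ⊑ (B ⊔ ¬A): entailed.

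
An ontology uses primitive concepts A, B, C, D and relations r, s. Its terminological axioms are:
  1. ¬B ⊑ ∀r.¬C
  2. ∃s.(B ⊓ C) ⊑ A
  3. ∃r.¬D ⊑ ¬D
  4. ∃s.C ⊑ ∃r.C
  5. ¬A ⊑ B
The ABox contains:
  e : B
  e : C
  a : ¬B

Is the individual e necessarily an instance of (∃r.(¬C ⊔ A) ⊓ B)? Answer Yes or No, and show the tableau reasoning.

1. e : (∃r.(¬C ⊔ A) ⊓ B)?  L(e) = {B, C} ∪ {(∀r.(C ⊓ ¬A) ⊔ ¬B)}
   open: L(e) ⊇ {B, C, ∀r.(C ⊓ ¬A), ∀r.D, ∀s.(¬B ⊔ ¬C), …} — e ∉ (∃r.(¬C ⊔ A) ⊓ B) possible
2. Hence e : (∃r.(¬C ⊔ A) ⊓ B): not entailed.

No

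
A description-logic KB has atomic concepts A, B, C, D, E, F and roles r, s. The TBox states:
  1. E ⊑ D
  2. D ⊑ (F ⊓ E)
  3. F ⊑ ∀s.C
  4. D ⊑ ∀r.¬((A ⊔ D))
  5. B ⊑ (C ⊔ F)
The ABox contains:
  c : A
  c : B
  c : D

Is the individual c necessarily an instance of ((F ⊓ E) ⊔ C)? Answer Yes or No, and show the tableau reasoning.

Yes

1. c : ((F ⊓ E) ⊔ C)?  L(c) = {A, B, D} ∪ {((¬F ⊔ ¬E) ⊓ ¬C)}
   clash {E, ¬E} at c — c ∈ ((F ⊓ E) ⊔ C)
2. Hence c : ((F ⊓ E) ⊔ C): entailed.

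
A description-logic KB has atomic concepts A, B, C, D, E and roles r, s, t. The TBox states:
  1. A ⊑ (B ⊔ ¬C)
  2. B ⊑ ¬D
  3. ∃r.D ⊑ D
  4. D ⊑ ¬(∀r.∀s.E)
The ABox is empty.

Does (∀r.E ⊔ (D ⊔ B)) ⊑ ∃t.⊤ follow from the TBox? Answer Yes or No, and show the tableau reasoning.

No

1. (∀r.E ⊔ (D ⊔ B)) ⊑ ∃t.⊤  ⇔  ((∀r.E ⊔ (D ⊔ B)) ⊓ ∀t.⊥) unsat w.r.t. T
   open: L(x₀) ⊇ {¬A, ¬B, ¬D, ∀r.E, ∀r.¬D, …}
2. Hence (∀r.E ⊔ (D ⊔ B)) ⊑ ∃t.⊤: not entailed.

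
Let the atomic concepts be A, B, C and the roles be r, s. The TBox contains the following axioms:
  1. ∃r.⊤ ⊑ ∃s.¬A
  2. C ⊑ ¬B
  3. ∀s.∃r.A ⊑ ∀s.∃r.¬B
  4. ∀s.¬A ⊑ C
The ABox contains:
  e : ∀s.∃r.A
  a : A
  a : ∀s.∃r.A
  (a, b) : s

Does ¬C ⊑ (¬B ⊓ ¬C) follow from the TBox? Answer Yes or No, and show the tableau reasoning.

No

1. ¬C ⊑ (¬B ⊓ ¬C)  ⇔  (¬C ⊓ (B ⊔ C)) unsat w.r.t. T
   open: L(x₀) ⊇ {B, ¬C, ∀r.⊥, ∃s.A, ∃s.∀r.¬A} (+ ∃-successors)
2. Hence ¬C ⊑ (¬B ⊓ ¬C): not entailed.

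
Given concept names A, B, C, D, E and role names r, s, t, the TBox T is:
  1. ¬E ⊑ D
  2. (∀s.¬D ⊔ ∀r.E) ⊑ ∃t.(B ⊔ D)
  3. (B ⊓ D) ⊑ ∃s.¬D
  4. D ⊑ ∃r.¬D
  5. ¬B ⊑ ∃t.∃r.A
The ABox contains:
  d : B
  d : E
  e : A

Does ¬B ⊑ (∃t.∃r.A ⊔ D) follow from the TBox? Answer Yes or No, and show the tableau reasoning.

1. ¬B ⊑ (∃t.∃r.A ⊔ D)  ⇔  (¬B ⊓ (∀t.∀r.¬A ⊓ ¬D)) unsat w.r.t. T
   all branches close; clash {D, ¬D} at x₀
2. Hence ¬B ⊑ (∃t.∃r.A ⊔ D): entailed.

Yes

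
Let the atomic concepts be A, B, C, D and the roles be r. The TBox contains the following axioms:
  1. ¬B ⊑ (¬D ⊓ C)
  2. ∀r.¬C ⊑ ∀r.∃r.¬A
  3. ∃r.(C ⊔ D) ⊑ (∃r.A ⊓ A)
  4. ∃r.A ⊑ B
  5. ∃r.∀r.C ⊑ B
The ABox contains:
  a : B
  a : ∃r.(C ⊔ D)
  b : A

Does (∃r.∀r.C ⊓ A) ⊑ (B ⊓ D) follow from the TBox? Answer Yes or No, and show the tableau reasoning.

1. (∃r.∀r.C ⊓ A) ⊑ (B ⊓ D)  ⇔  ((∃r.∀r.C ⊓ A) ⊓ (¬B ⊔ ¬D)) unsat w.r.t. T
   apply at x₀: ∃r.∀r.C⊑B
   open: L(x₀) ⊇ {A, B, ¬D, ∀r.(¬C ⊓ ¬D), ∀r.∃r.¬A, …} (+ ∃-successors)
2. Hence (∃r.∀r.C ⊓ A) ⊑ (B ⊓ D): not entailed.

No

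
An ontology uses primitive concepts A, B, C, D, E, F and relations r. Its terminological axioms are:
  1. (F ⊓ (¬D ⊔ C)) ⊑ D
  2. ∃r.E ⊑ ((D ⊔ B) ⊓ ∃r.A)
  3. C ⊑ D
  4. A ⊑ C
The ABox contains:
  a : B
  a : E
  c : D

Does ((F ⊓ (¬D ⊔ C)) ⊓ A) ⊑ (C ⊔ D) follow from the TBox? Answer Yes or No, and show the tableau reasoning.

1. ((F ⊓ (¬D ⊔ C)) ⊓ A) ⊑ (C ⊔ D)  ⇔  (((F ⊓ (¬D ⊔ C)) ⊓ A) ⊓ (¬C ⊓ ¬D)) unsat w.r.t. T
   all branches close; clash {C, ¬C} at x₀
2. Hence ((F ⊓ (¬D ⊔ C)) ⊓ A) ⊑ (C ⊔ D): entailed.

Yes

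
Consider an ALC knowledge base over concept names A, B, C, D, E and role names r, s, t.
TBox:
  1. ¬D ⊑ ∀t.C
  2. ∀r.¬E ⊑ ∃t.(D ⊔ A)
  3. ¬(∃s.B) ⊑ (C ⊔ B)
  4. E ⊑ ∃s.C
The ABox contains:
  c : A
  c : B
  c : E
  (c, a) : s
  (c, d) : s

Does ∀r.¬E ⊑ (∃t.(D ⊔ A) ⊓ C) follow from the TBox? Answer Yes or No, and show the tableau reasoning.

1. ∀r.¬E ⊑ (∃t.(D ⊔ A) ⊓ C)  ⇔  (∀r.¬E ⊓ (∀t.(¬D ⊓ ¬A) ⊔ ¬C)) unsat w.r.t. T
   apply at x₀: ∀r.¬E⊑∃t.(D ⊔ A)
   open: L(x₀) ⊇ {D, ¬C, ¬E, ∀r.¬E, ∃s.B, …} (+ ∃-successors)
2. Hence ∀r.¬E ⊑ (∃t.(D ⊔ A) ⊓ C): not entailed.

No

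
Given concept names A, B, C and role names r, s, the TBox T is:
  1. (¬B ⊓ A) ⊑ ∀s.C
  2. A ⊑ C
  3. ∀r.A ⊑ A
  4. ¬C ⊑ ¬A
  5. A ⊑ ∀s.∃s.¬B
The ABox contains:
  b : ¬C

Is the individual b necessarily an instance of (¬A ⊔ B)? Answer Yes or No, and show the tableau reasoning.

1. b : (¬A ⊔ B)?  L(b) = {¬C} ∪ {(A ⊓ ¬B)}
   clash {A, ¬A} at b — b ∈ (¬A ⊔ B)
2. Hence b : (¬A ⊔ B): entailed.

Yes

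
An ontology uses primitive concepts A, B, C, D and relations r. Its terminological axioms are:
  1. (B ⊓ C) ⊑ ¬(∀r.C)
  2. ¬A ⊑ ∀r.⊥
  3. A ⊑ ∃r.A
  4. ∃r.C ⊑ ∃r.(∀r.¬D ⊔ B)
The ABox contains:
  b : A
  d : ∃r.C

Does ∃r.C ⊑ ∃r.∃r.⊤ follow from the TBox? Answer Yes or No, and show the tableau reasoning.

1. ∃r.C ⊑ ∃r.∃r.⊤  ⇔  (∃r.C ⊓ ∀r.∀r.⊥) unsat w.r.t. T
   all branches close; clash ⊥ at an ∃-successor
2. Hence ∃r.C ⊑ ∃r.∃r.⊤: entailed.

Yes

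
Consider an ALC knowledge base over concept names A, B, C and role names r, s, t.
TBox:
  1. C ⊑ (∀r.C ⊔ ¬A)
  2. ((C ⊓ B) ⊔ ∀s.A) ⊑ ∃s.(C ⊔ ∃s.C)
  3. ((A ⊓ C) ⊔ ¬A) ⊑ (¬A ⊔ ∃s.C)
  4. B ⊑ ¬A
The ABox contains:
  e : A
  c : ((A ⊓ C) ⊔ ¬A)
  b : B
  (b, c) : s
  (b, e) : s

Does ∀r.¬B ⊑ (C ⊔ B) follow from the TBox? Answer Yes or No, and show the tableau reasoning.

No

1. ∀r.¬B ⊑ (C ⊔ B)  ⇔  (∀r.¬B ⊓ (¬C ⊓ ¬B)) unsat w.r.t. T
   open: L(x₀) ⊇ {A, ¬B, ¬C, ∀r.¬B, ∃s.¬A} (+ ∃-successors)
2. Hence ∀r.¬B ⊑ (C ⊔ B): not entailed.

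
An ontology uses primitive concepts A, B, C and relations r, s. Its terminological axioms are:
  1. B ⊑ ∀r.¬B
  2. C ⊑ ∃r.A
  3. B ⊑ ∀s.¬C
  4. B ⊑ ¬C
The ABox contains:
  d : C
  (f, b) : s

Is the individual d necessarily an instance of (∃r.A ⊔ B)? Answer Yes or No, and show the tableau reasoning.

1. d : (∃r.A ⊔ B)?  L(d) = {C} ∪ {(∀r.¬A ⊓ ¬B)}
   clash {A, ¬A} at an ∃-successor — d ∈ (∃r.A ⊔ B)
2. Hence d : (∃r.A ⊔ B): entailed.

Yes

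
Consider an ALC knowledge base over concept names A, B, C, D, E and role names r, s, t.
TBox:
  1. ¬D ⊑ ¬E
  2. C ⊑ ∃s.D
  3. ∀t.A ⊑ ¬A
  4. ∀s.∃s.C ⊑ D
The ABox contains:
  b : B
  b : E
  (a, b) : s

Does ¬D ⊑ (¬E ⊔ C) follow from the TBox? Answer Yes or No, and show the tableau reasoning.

Yes

1. ¬D ⊑ (¬E ⊔ C)  ⇔  (¬D ⊓ (E ⊓ ¬C)) unsat w.r.t. T
   all branches close; clash {E, ¬E} at x₀
2. Hence ¬D ⊑ (¬E ⊔ C): entailed.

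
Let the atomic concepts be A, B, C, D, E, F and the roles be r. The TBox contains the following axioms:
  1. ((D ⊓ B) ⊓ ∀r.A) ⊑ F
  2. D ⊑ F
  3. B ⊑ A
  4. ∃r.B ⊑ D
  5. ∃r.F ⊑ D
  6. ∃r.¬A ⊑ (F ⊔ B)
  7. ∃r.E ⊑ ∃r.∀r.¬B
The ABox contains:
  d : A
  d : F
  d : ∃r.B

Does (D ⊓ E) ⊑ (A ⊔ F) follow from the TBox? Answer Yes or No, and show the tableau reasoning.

1. (D ⊓ E) ⊑ (A ⊔ F)  ⇔  ((D ⊓ E) ⊓ (¬A ⊓ ¬F)) unsat w.r.t. T
   all branches close; clash {A, ¬A} at x₀
2. Hence (D ⊓ E) ⊑ (A ⊔ F): entailed.

Yes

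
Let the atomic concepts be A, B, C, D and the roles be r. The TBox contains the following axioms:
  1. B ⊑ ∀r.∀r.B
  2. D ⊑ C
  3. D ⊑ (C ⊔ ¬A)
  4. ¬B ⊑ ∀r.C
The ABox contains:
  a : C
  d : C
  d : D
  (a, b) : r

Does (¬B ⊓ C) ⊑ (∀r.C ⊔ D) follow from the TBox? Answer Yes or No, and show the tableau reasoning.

1. (¬B ⊓ C) ⊑ (∀r.C ⊔ D)  ⇔  ((¬B ⊓ C) ⊓ (∃r.¬C ⊓ ¬D)) unsat w.r.t. T
   all branches close; clash {C, ¬C} at an ∃-successor
2. Hence (¬B ⊓ C) ⊑ (∀r.C ⊔ D): entailed.

Yes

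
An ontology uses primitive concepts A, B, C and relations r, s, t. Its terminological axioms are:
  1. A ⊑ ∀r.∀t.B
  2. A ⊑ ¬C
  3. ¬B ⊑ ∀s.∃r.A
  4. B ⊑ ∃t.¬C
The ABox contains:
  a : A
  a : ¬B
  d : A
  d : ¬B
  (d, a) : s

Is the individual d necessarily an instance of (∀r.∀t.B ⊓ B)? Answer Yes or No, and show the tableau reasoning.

No

1. d : (∀r.∀t.B ⊓ B)?  L(d) = {A, ¬B} ∪ {(∃r.∃t.¬B ⊔ ¬B)}
   apply at d: A⊑∀r.∀t.B; A⊑¬C; ¬B⊑∀s.∃r.A
   open: L(d) ⊇ {A, ¬B, ¬C, ∀r.∀t.B, ∀s.∃r.A} — d ∉ (∀r.∀t.B ⊓ B) possible
2. Hence d : (∀r.∀t.B ⊓ B): not entailed.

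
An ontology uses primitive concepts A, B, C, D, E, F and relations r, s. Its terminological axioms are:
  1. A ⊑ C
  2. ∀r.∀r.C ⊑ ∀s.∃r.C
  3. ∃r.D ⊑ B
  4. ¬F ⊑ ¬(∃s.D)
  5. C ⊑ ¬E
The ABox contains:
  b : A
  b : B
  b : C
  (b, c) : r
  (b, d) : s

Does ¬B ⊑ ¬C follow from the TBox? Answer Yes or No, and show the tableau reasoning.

No

1. ¬B ⊑ ¬C  ⇔  (¬B ⊓ C) unsat w.r.t. T
   apply at x₀: C⊑¬E
   open: L(x₀) ⊇ {C, F, ¬B, ¬E, ∀r.¬D, …} (+ ∃-successors)
2. Hence ¬B ⊑ ¬C: not entailed.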